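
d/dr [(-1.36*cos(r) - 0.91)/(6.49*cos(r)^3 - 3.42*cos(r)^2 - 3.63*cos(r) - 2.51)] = (-17.6528*cos(r)^3 - 13.0665*cos(r)^2 + 6.2244*cos(r) - 0.1103)*sin(r)/(42.1201*cos(r)^6 - 44.3916*cos(r)^5 - 35.421*cos(r)^4 - 7.7506*cos(r)^3 + 30.3453*cos(r)^2 + 18.2226*cos(r) + 6.3001)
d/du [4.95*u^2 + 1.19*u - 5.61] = 9.9*u + 1.19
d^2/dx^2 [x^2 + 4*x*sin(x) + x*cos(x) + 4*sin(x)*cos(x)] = -4*x*sin(x) - x*cos(x) - 2*sin(x) - 8*sin(2*x) + 8*cos(x) + 2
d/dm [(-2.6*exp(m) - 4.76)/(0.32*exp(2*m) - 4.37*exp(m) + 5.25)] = (0.832*exp(2*m) + 3.0464*exp(m) - 34.4512)*exp(m)/(0.1024*exp(4*m) - 2.7968*exp(3*m) + 22.4569*exp(2*m) - 45.885*exp(m) + 27.5625)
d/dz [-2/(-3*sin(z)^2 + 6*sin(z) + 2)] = 12*(1 - sin(z))*cos(z)/(-3*sin(z)^2 + 6*sin(z) + 2)^2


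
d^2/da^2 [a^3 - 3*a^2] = 6*a - 6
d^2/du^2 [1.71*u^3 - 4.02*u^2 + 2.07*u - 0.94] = 10.26*u - 8.04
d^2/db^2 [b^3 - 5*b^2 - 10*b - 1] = 6*b - 10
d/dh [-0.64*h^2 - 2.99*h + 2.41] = -1.28*h - 2.99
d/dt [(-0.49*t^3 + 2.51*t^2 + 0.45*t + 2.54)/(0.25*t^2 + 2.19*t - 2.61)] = (-0.1225*t^4 - 2.1462*t^3 + 9.2211*t^2 - 14.3722*t - 6.7371)/(0.0625*t^4 + 1.095*t^3 + 3.4911*t^2 - 11.4318*t + 6.8121)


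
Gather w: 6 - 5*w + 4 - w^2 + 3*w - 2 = -w^2 - 2*w + 8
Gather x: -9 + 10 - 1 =0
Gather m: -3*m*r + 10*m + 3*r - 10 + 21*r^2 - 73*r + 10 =m*(10 - 3*r) + 21*r^2 - 70*r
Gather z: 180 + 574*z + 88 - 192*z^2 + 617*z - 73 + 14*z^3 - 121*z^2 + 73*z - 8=14*z^3 - 313*z^2 + 1264*z + 187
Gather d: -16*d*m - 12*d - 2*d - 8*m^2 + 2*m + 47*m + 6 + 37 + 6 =d*(-16*m - 14) - 8*m^2 + 49*m + 49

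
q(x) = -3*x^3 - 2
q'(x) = -9*x^2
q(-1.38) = 5.88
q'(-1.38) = -17.14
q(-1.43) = 6.77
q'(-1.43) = -18.40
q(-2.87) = 68.92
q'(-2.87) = -74.13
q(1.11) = -6.10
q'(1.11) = -11.09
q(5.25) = -436.11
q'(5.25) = -248.06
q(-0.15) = -1.99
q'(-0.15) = -0.20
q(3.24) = -104.04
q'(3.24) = -94.48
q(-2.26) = 32.63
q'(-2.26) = -45.97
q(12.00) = -5186.00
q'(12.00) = -1296.00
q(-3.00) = 79.00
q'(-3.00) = -81.00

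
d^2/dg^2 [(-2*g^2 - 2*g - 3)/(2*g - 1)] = -36/(8*g^3 - 12*g^2 + 6*g - 1)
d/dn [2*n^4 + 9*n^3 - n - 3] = 8*n^3 + 27*n^2 - 1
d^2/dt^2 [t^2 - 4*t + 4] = 2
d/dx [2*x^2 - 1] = 4*x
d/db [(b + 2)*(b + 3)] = 2*b + 5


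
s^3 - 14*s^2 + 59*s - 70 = (s - 7)*(s - 5)*(s - 2)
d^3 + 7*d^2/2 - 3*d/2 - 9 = (d - 3/2)*(d + 2)*(d + 3)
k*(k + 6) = k^2 + 6*k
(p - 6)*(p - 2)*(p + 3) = p^3 - 5*p^2 - 12*p + 36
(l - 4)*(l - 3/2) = l^2 - 11*l/2 + 6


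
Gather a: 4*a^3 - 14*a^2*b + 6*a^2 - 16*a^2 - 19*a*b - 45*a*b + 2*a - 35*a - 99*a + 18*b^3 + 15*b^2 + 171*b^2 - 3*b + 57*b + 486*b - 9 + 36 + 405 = 4*a^3 + a^2*(-14*b - 10) + a*(-64*b - 132) + 18*b^3 + 186*b^2 + 540*b + 432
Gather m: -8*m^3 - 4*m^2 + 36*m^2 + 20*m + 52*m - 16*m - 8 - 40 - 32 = -8*m^3 + 32*m^2 + 56*m - 80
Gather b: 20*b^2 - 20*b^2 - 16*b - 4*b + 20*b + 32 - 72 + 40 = 0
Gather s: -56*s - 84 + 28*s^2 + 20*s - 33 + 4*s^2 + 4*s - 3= 32*s^2 - 32*s - 120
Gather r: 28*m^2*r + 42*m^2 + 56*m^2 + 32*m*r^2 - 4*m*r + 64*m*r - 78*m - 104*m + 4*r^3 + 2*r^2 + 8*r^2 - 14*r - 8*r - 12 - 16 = 98*m^2 - 182*m + 4*r^3 + r^2*(32*m + 10) + r*(28*m^2 + 60*m - 22) - 28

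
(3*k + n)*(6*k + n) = 18*k^2 + 9*k*n + n^2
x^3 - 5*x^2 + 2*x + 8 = (x - 4)*(x - 2)*(x + 1)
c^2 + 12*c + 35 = (c + 5)*(c + 7)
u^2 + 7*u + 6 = (u + 1)*(u + 6)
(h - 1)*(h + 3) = h^2 + 2*h - 3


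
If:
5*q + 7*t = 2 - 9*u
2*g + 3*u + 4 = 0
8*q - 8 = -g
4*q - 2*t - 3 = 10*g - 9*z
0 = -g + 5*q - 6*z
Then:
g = 664/1661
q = 1578/1661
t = 2764/1661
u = -7972/4983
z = 3613/4983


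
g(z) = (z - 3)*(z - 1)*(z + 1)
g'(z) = (z - 3)*(z - 1) + (z - 3)*(z + 1) + (z - 1)*(z + 1) = 3*z^2 - 6*z - 1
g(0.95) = 0.20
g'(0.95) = -3.99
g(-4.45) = -140.08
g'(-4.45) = 85.11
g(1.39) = -1.50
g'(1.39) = -3.54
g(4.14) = 18.40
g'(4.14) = 25.58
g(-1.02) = -0.16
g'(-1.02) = 8.24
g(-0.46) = 2.73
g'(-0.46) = 2.39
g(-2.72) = -36.60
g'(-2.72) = 37.52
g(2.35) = -2.94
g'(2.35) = 1.47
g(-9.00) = -960.00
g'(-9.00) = 296.00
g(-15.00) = -4032.00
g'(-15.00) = 764.00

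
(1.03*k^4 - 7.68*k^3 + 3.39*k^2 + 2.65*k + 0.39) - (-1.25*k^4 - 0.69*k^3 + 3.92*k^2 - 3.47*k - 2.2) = 2.28*k^4 - 6.99*k^3 - 0.53*k^2 + 6.12*k + 2.59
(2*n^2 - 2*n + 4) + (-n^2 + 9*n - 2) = n^2 + 7*n + 2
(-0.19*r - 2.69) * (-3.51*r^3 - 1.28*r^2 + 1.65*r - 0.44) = 0.6669*r^4 + 9.6851*r^3 + 3.1297*r^2 - 4.3549*r + 1.1836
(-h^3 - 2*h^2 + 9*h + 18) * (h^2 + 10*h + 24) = -h^5 - 12*h^4 - 35*h^3 + 60*h^2 + 396*h + 432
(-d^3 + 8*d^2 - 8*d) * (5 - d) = d^4 - 13*d^3 + 48*d^2 - 40*d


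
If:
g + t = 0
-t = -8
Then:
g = -8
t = 8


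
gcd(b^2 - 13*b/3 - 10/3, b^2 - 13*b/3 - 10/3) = b^2 - 13*b/3 - 10/3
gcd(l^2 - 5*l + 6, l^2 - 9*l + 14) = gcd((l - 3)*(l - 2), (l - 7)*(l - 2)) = l - 2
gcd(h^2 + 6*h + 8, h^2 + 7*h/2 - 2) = h + 4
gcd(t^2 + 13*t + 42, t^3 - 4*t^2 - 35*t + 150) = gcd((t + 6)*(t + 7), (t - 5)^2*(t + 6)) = t + 6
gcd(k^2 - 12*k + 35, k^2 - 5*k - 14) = k - 7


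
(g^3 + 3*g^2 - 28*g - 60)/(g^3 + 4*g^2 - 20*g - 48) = (g - 5)/(g - 4)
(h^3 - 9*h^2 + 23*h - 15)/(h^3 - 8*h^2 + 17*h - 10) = (h - 3)/(h - 2)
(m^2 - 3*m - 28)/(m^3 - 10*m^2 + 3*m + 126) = (m + 4)/(m^2 - 3*m - 18)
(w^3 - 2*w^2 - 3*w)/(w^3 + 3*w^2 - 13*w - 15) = w/(w + 5)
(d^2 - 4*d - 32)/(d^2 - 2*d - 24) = (d - 8)/(d - 6)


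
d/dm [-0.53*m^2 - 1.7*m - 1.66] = -1.06*m - 1.7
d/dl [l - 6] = 1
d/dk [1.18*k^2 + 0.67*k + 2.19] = 2.36*k + 0.67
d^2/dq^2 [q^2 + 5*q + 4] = 2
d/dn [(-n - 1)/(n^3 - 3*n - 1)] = (-n^3 + 3*n + 3*(n + 1)*(n^2 - 1) + 1)/(-n^3 + 3*n + 1)^2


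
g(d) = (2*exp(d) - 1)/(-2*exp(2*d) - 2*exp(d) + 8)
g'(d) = (2*exp(d) - 1)*(4*exp(2*d) + 2*exp(d))/(-2*exp(2*d) - 2*exp(d) + 8)^2 + 2*exp(d)/(-2*exp(2*d) - 2*exp(d) + 8)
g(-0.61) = 0.01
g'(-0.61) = 0.18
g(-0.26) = 0.10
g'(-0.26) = 0.37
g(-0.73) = -0.01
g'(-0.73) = 0.15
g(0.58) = -1.32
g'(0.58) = 9.20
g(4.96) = -0.01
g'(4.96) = 0.01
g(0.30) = 1.03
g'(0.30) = 7.82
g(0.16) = 0.46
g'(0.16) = 2.07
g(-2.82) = -0.11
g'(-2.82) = 0.01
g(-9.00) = -0.12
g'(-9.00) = 0.00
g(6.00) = 0.00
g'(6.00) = 0.00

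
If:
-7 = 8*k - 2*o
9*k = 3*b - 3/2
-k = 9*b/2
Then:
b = 1/29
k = -9/58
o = 167/58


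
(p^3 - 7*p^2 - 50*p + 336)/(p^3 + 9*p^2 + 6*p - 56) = (p^2 - 14*p + 48)/(p^2 + 2*p - 8)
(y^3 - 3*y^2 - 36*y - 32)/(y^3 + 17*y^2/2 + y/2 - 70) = 2*(y^2 - 7*y - 8)/(2*y^2 + 9*y - 35)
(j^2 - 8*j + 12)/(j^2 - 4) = (j - 6)/(j + 2)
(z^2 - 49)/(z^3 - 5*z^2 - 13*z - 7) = (z + 7)/(z^2 + 2*z + 1)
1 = 1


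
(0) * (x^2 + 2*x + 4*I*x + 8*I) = 0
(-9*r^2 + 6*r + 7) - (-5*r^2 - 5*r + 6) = -4*r^2 + 11*r + 1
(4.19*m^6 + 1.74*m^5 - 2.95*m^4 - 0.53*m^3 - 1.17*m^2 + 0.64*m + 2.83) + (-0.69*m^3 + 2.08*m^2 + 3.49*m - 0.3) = 4.19*m^6 + 1.74*m^5 - 2.95*m^4 - 1.22*m^3 + 0.91*m^2 + 4.13*m + 2.53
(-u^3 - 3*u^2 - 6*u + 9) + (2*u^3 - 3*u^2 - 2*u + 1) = u^3 - 6*u^2 - 8*u + 10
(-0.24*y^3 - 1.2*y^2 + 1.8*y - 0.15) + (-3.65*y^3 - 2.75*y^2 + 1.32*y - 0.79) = -3.89*y^3 - 3.95*y^2 + 3.12*y - 0.94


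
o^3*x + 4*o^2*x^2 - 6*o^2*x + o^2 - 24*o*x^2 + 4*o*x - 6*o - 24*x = (o - 6)*(o + 4*x)*(o*x + 1)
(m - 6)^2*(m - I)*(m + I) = m^4 - 12*m^3 + 37*m^2 - 12*m + 36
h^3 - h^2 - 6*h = h*(h - 3)*(h + 2)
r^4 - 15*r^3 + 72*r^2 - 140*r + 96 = (r - 8)*(r - 3)*(r - 2)^2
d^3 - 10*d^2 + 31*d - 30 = (d - 5)*(d - 3)*(d - 2)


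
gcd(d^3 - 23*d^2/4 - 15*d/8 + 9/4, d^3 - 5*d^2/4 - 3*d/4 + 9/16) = d^2 + d/4 - 3/8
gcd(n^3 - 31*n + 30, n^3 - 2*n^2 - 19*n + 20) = n^2 - 6*n + 5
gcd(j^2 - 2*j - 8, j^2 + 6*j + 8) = j + 2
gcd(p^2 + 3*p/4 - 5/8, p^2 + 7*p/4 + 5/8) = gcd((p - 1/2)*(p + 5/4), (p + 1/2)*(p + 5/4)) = p + 5/4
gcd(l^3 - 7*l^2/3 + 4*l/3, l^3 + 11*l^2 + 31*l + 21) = 1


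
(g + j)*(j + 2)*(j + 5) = g*j^2 + 7*g*j + 10*g + j^3 + 7*j^2 + 10*j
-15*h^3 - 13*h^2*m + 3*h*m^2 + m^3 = (-3*h + m)*(h + m)*(5*h + m)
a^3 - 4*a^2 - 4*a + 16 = (a - 4)*(a - 2)*(a + 2)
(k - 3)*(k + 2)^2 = k^3 + k^2 - 8*k - 12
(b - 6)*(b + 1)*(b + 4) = b^3 - b^2 - 26*b - 24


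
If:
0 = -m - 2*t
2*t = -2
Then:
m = 2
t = -1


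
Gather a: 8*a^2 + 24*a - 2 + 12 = 8*a^2 + 24*a + 10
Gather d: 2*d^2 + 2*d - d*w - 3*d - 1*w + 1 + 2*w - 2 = 2*d^2 + d*(-w - 1) + w - 1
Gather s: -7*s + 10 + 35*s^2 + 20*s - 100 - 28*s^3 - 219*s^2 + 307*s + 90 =-28*s^3 - 184*s^2 + 320*s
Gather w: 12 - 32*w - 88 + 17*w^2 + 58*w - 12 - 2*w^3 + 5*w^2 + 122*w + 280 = -2*w^3 + 22*w^2 + 148*w + 192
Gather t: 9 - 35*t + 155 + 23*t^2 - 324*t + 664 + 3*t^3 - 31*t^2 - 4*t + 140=3*t^3 - 8*t^2 - 363*t + 968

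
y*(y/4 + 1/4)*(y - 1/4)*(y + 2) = y^4/4 + 11*y^3/16 + 5*y^2/16 - y/8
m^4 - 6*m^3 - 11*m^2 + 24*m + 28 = (m - 7)*(m - 2)*(m + 1)*(m + 2)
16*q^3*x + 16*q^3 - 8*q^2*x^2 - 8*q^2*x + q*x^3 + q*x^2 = (-4*q + x)^2*(q*x + q)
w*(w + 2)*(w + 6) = w^3 + 8*w^2 + 12*w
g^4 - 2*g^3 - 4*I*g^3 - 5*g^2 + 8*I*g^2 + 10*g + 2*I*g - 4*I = (g - 2)*(g - 2*I)*(g - I)^2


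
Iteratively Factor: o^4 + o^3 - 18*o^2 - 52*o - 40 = (o + 2)*(o^3 - o^2 - 16*o - 20) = (o - 5)*(o + 2)*(o^2 + 4*o + 4) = (o - 5)*(o + 2)^2*(o + 2)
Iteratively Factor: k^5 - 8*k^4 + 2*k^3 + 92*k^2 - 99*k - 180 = (k + 1)*(k^4 - 9*k^3 + 11*k^2 + 81*k - 180) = (k + 1)*(k + 3)*(k^3 - 12*k^2 + 47*k - 60) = (k - 5)*(k + 1)*(k + 3)*(k^2 - 7*k + 12) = (k - 5)*(k - 4)*(k + 1)*(k + 3)*(k - 3)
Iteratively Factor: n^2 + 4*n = (n)*(n + 4)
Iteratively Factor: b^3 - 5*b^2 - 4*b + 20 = (b + 2)*(b^2 - 7*b + 10) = (b - 2)*(b + 2)*(b - 5)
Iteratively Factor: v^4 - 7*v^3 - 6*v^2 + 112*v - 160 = (v - 2)*(v^3 - 5*v^2 - 16*v + 80) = (v - 2)*(v + 4)*(v^2 - 9*v + 20) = (v - 5)*(v - 2)*(v + 4)*(v - 4)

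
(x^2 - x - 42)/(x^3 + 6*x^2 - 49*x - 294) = 1/(x + 7)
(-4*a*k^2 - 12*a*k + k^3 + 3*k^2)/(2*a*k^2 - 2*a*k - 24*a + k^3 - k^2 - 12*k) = k*(-4*a + k)/(2*a*k - 8*a + k^2 - 4*k)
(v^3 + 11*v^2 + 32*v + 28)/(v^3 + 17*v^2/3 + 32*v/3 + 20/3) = 3*(v + 7)/(3*v + 5)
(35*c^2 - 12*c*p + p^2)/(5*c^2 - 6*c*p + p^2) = (-7*c + p)/(-c + p)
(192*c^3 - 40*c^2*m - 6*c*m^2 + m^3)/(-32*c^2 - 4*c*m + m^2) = (-24*c^2 + 2*c*m + m^2)/(4*c + m)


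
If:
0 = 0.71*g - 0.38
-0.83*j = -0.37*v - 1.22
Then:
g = 0.54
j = 0.44578313253012*v + 1.46987951807229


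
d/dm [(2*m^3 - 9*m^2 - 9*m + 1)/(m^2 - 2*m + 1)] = (2*m^3 - 6*m^2 + 27*m + 7)/(m^3 - 3*m^2 + 3*m - 1)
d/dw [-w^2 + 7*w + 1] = 7 - 2*w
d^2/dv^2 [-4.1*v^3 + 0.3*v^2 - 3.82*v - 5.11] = 0.6 - 24.6*v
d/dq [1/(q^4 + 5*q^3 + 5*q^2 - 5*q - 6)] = (-4*q^3 - 15*q^2 - 10*q + 5)/(q^4 + 5*q^3 + 5*q^2 - 5*q - 6)^2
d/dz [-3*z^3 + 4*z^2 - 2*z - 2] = -9*z^2 + 8*z - 2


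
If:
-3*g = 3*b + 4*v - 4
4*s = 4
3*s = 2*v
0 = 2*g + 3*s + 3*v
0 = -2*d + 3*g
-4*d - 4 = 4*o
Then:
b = 37/12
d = -45/8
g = -15/4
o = 37/8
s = 1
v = 3/2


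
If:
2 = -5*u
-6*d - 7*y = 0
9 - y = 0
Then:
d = -21/2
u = -2/5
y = 9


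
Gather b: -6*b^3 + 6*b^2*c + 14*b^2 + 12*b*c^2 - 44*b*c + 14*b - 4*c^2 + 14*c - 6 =-6*b^3 + b^2*(6*c + 14) + b*(12*c^2 - 44*c + 14) - 4*c^2 + 14*c - 6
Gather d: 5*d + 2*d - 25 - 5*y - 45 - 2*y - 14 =7*d - 7*y - 84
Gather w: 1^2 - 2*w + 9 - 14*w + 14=24 - 16*w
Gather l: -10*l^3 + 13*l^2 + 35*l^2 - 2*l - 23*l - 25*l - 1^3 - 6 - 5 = -10*l^3 + 48*l^2 - 50*l - 12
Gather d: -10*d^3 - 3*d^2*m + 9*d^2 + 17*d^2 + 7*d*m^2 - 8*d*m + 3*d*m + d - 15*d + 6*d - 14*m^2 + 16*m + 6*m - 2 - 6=-10*d^3 + d^2*(26 - 3*m) + d*(7*m^2 - 5*m - 8) - 14*m^2 + 22*m - 8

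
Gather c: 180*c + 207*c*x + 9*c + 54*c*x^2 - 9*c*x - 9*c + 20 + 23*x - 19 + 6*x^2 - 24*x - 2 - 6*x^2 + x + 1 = c*(54*x^2 + 198*x + 180)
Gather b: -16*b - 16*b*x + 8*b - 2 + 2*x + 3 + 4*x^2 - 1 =b*(-16*x - 8) + 4*x^2 + 2*x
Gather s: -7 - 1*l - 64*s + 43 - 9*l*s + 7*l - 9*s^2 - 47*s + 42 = 6*l - 9*s^2 + s*(-9*l - 111) + 78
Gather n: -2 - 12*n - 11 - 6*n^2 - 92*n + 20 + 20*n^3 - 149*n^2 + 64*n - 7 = 20*n^3 - 155*n^2 - 40*n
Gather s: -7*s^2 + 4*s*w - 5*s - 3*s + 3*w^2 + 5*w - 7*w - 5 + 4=-7*s^2 + s*(4*w - 8) + 3*w^2 - 2*w - 1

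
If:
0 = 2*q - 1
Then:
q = 1/2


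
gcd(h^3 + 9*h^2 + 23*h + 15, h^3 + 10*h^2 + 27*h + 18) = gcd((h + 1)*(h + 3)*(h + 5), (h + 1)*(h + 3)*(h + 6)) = h^2 + 4*h + 3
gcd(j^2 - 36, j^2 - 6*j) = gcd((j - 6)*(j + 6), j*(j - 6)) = j - 6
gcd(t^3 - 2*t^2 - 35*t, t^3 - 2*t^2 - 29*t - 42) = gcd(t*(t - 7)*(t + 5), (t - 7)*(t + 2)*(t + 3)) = t - 7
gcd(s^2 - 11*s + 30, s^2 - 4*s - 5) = s - 5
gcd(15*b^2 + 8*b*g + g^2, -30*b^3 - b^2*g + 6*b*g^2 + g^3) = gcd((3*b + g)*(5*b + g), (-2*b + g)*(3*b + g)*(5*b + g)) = 15*b^2 + 8*b*g + g^2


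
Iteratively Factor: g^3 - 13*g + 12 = (g - 3)*(g^2 + 3*g - 4) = (g - 3)*(g - 1)*(g + 4)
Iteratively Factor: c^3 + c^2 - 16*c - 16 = (c - 4)*(c^2 + 5*c + 4) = (c - 4)*(c + 4)*(c + 1)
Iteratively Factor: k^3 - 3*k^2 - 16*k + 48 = (k - 4)*(k^2 + k - 12) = (k - 4)*(k + 4)*(k - 3)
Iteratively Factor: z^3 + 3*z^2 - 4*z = (z + 4)*(z^2 - z) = (z - 1)*(z + 4)*(z)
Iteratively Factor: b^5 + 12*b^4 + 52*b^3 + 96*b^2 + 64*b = (b + 2)*(b^4 + 10*b^3 + 32*b^2 + 32*b) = b*(b + 2)*(b^3 + 10*b^2 + 32*b + 32) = b*(b + 2)^2*(b^2 + 8*b + 16) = b*(b + 2)^2*(b + 4)*(b + 4)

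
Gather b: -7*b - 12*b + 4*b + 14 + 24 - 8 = 30 - 15*b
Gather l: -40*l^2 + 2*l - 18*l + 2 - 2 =-40*l^2 - 16*l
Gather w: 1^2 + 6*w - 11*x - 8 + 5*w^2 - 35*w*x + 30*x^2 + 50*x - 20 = 5*w^2 + w*(6 - 35*x) + 30*x^2 + 39*x - 27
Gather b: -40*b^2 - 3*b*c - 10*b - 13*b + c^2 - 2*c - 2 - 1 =-40*b^2 + b*(-3*c - 23) + c^2 - 2*c - 3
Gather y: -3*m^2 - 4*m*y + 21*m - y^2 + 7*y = -3*m^2 + 21*m - y^2 + y*(7 - 4*m)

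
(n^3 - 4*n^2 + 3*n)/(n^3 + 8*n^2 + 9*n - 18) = n*(n - 3)/(n^2 + 9*n + 18)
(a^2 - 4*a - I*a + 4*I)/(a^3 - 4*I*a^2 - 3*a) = (a - 4)/(a*(a - 3*I))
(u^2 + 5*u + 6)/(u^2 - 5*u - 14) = (u + 3)/(u - 7)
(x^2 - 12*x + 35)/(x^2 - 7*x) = (x - 5)/x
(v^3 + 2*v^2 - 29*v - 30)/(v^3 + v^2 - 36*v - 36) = (v - 5)/(v - 6)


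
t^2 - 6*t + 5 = (t - 5)*(t - 1)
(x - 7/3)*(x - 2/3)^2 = x^3 - 11*x^2/3 + 32*x/9 - 28/27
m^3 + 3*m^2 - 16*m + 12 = (m - 2)*(m - 1)*(m + 6)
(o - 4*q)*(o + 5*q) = o^2 + o*q - 20*q^2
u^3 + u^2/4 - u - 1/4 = (u - 1)*(u + 1/4)*(u + 1)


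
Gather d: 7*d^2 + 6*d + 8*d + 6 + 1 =7*d^2 + 14*d + 7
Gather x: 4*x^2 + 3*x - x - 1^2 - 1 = 4*x^2 + 2*x - 2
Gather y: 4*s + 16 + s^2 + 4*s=s^2 + 8*s + 16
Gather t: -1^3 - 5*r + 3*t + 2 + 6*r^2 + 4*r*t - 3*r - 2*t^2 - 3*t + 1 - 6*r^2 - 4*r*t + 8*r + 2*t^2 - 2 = 0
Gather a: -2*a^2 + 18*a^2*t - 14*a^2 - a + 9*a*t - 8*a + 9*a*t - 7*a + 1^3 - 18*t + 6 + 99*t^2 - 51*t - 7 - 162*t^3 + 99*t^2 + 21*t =a^2*(18*t - 16) + a*(18*t - 16) - 162*t^3 + 198*t^2 - 48*t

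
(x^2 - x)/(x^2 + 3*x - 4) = x/(x + 4)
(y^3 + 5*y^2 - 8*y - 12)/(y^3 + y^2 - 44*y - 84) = (y^2 - y - 2)/(y^2 - 5*y - 14)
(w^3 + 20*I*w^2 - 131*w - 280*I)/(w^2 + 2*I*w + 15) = (w^2 + 15*I*w - 56)/(w - 3*I)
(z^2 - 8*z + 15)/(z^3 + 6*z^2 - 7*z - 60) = (z - 5)/(z^2 + 9*z + 20)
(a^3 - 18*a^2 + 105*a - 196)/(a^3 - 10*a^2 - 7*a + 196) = (a - 4)/(a + 4)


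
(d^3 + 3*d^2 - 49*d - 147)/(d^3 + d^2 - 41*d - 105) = (d + 7)/(d + 5)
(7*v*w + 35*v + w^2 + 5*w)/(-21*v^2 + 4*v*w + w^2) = (-w - 5)/(3*v - w)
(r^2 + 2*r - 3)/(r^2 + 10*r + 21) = (r - 1)/(r + 7)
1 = 1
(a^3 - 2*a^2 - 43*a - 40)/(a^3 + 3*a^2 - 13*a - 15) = (a - 8)/(a - 3)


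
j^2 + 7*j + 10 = (j + 2)*(j + 5)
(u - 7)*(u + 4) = u^2 - 3*u - 28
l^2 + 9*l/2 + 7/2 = (l + 1)*(l + 7/2)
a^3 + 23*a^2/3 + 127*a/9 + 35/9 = (a + 1/3)*(a + 7/3)*(a + 5)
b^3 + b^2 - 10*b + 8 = (b - 2)*(b - 1)*(b + 4)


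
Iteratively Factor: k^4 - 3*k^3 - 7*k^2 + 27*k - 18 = (k - 1)*(k^3 - 2*k^2 - 9*k + 18) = (k - 2)*(k - 1)*(k^2 - 9) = (k - 2)*(k - 1)*(k + 3)*(k - 3)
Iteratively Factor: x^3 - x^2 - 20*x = (x)*(x^2 - x - 20) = x*(x + 4)*(x - 5)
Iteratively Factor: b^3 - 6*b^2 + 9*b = (b)*(b^2 - 6*b + 9) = b*(b - 3)*(b - 3)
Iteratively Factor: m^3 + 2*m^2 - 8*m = (m - 2)*(m^2 + 4*m) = m*(m - 2)*(m + 4)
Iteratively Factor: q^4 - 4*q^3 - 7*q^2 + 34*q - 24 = (q + 3)*(q^3 - 7*q^2 + 14*q - 8) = (q - 1)*(q + 3)*(q^2 - 6*q + 8) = (q - 4)*(q - 1)*(q + 3)*(q - 2)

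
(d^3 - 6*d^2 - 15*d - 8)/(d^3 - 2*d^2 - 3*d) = (d^2 - 7*d - 8)/(d*(d - 3))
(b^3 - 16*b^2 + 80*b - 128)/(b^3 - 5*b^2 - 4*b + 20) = (b^3 - 16*b^2 + 80*b - 128)/(b^3 - 5*b^2 - 4*b + 20)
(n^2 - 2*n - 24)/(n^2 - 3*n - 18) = (n + 4)/(n + 3)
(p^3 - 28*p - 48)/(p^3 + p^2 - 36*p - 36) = (p^2 + 6*p + 8)/(p^2 + 7*p + 6)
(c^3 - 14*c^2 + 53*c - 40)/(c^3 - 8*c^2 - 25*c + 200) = (c - 1)/(c + 5)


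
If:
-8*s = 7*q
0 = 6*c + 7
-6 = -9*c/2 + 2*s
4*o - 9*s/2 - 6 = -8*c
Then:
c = -7/6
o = -479/192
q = 45/7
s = -45/8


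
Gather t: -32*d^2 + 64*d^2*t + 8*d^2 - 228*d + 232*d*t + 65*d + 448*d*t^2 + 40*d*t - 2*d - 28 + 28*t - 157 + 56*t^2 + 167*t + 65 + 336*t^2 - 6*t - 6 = -24*d^2 - 165*d + t^2*(448*d + 392) + t*(64*d^2 + 272*d + 189) - 126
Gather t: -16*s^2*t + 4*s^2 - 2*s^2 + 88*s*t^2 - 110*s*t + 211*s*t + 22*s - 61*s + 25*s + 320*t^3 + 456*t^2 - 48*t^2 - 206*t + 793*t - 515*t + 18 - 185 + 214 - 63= 2*s^2 - 14*s + 320*t^3 + t^2*(88*s + 408) + t*(-16*s^2 + 101*s + 72) - 16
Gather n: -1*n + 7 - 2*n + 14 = 21 - 3*n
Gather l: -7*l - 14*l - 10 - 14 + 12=-21*l - 12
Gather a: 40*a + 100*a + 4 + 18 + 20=140*a + 42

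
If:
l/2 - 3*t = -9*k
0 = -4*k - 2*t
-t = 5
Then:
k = 5/2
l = -75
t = -5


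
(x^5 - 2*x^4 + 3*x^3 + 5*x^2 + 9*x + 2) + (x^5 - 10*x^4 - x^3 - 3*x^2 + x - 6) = 2*x^5 - 12*x^4 + 2*x^3 + 2*x^2 + 10*x - 4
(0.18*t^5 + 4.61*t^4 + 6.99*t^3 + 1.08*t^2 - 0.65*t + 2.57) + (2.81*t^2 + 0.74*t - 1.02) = 0.18*t^5 + 4.61*t^4 + 6.99*t^3 + 3.89*t^2 + 0.09*t + 1.55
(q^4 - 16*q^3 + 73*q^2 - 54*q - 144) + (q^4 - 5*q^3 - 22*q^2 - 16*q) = 2*q^4 - 21*q^3 + 51*q^2 - 70*q - 144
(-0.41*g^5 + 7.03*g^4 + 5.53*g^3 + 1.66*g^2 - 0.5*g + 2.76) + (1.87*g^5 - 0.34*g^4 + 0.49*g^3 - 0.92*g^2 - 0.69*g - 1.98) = 1.46*g^5 + 6.69*g^4 + 6.02*g^3 + 0.74*g^2 - 1.19*g + 0.78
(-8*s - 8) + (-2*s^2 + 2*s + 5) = -2*s^2 - 6*s - 3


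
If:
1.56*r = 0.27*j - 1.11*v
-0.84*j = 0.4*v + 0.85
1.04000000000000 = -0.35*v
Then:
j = 0.40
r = 2.18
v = -2.97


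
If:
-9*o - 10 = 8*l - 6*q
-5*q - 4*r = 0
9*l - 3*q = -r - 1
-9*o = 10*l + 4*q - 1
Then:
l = 147/394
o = -1346/1773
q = 202/197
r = -505/394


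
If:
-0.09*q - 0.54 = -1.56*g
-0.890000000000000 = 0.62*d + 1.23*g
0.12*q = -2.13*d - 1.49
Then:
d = 0.68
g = -1.07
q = -24.48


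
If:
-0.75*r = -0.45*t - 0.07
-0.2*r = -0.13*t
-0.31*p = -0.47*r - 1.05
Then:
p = 5.23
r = 1.21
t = 1.87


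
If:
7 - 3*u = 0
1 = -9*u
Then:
No Solution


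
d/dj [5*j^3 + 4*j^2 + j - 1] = 15*j^2 + 8*j + 1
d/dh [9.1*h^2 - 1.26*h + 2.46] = 18.2*h - 1.26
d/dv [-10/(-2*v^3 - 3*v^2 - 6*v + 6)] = 60*(-v^2 - v - 1)/(2*v^3 + 3*v^2 + 6*v - 6)^2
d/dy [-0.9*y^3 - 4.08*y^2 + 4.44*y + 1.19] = -2.7*y^2 - 8.16*y + 4.44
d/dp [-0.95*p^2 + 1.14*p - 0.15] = 1.14 - 1.9*p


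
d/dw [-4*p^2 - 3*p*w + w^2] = -3*p + 2*w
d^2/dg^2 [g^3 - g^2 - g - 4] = 6*g - 2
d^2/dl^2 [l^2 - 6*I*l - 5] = 2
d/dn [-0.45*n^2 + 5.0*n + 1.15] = 5.0 - 0.9*n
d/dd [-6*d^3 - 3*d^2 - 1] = 6*d*(-3*d - 1)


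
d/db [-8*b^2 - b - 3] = -16*b - 1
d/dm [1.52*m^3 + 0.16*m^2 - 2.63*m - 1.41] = 4.56*m^2 + 0.32*m - 2.63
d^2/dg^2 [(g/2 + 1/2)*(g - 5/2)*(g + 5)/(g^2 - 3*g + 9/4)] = 2*(58*g - 477)/(16*g^4 - 96*g^3 + 216*g^2 - 216*g + 81)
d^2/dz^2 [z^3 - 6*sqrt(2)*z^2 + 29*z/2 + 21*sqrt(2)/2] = 6*z - 12*sqrt(2)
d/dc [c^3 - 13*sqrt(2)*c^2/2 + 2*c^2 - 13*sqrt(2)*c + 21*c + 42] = 3*c^2 - 13*sqrt(2)*c + 4*c - 13*sqrt(2) + 21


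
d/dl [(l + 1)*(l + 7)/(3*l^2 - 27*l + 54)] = (-17*l^2 + 22*l + 207)/(3*(l^4 - 18*l^3 + 117*l^2 - 324*l + 324))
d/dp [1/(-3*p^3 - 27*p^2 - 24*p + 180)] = (p^2 + 6*p + 8/3)/(p^3 + 9*p^2 + 8*p - 60)^2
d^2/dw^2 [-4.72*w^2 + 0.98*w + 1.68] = -9.44000000000000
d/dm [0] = 0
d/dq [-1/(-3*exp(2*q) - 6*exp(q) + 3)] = -2*(exp(q) + 1)*exp(q)/(3*(exp(2*q) + 2*exp(q) - 1)^2)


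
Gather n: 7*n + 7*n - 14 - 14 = 14*n - 28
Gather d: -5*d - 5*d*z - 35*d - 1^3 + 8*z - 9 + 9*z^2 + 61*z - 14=d*(-5*z - 40) + 9*z^2 + 69*z - 24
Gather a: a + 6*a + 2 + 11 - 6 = 7*a + 7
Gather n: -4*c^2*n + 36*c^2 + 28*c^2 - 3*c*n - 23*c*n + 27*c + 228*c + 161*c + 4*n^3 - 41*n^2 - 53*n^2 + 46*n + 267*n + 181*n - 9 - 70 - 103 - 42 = 64*c^2 + 416*c + 4*n^3 - 94*n^2 + n*(-4*c^2 - 26*c + 494) - 224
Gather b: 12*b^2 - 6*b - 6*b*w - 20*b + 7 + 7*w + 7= 12*b^2 + b*(-6*w - 26) + 7*w + 14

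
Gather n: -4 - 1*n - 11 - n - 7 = -2*n - 22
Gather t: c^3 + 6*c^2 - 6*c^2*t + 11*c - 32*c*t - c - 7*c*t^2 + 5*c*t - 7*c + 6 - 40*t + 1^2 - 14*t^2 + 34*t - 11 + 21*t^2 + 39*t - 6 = c^3 + 6*c^2 + 3*c + t^2*(7 - 7*c) + t*(-6*c^2 - 27*c + 33) - 10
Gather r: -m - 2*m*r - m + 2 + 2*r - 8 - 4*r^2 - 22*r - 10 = -2*m - 4*r^2 + r*(-2*m - 20) - 16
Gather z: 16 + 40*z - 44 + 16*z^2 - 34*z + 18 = 16*z^2 + 6*z - 10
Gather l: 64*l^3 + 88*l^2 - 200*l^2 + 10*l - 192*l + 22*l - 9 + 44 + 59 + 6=64*l^3 - 112*l^2 - 160*l + 100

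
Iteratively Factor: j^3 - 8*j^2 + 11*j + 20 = (j - 5)*(j^2 - 3*j - 4) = (j - 5)*(j - 4)*(j + 1)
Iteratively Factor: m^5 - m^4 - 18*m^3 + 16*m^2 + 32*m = (m - 4)*(m^4 + 3*m^3 - 6*m^2 - 8*m) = (m - 4)*(m - 2)*(m^3 + 5*m^2 + 4*m) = (m - 4)*(m - 2)*(m + 4)*(m^2 + m) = m*(m - 4)*(m - 2)*(m + 4)*(m + 1)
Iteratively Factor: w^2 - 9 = (w - 3)*(w + 3)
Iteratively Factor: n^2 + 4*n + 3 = (n + 1)*(n + 3)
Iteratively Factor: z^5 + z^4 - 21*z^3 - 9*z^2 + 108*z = (z - 3)*(z^4 + 4*z^3 - 9*z^2 - 36*z) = z*(z - 3)*(z^3 + 4*z^2 - 9*z - 36) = z*(z - 3)^2*(z^2 + 7*z + 12) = z*(z - 3)^2*(z + 4)*(z + 3)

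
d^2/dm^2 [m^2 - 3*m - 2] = 2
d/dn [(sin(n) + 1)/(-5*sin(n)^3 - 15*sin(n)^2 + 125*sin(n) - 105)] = 2*(sin(n)^3 + 3*sin(n)^2 + 3*sin(n) - 23)*cos(n)/(5*(sin(n)^3 + 3*sin(n)^2 - 25*sin(n) + 21)^2)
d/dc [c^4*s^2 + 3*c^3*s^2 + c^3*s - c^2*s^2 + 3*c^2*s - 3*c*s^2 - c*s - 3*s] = s*(4*c^3*s + 9*c^2*s + 3*c^2 - 2*c*s + 6*c - 3*s - 1)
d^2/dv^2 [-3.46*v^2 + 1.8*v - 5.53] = -6.92000000000000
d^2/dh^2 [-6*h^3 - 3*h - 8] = -36*h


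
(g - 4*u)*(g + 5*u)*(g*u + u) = g^3*u + g^2*u^2 + g^2*u - 20*g*u^3 + g*u^2 - 20*u^3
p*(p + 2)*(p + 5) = p^3 + 7*p^2 + 10*p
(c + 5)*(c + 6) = c^2 + 11*c + 30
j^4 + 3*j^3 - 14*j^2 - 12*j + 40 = (j - 2)^2*(j + 2)*(j + 5)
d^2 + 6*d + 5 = (d + 1)*(d + 5)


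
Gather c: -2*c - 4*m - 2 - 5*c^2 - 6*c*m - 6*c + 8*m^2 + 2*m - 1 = -5*c^2 + c*(-6*m - 8) + 8*m^2 - 2*m - 3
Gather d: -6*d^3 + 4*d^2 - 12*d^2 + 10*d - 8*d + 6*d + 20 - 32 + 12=-6*d^3 - 8*d^2 + 8*d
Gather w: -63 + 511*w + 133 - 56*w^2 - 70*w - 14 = -56*w^2 + 441*w + 56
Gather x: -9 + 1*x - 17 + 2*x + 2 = 3*x - 24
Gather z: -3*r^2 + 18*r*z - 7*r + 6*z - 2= -3*r^2 - 7*r + z*(18*r + 6) - 2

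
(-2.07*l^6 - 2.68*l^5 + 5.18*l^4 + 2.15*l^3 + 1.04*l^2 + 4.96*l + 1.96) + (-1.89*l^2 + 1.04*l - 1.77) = -2.07*l^6 - 2.68*l^5 + 5.18*l^4 + 2.15*l^3 - 0.85*l^2 + 6.0*l + 0.19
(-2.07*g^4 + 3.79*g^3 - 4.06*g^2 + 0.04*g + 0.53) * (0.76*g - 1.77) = -1.5732*g^5 + 6.5443*g^4 - 9.7939*g^3 + 7.2166*g^2 + 0.332*g - 0.9381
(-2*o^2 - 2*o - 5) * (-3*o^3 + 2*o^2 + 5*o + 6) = 6*o^5 + 2*o^4 + o^3 - 32*o^2 - 37*o - 30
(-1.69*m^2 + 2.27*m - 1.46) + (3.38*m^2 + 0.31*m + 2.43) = 1.69*m^2 + 2.58*m + 0.97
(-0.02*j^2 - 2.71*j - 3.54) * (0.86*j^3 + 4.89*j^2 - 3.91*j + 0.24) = -0.0172*j^5 - 2.4284*j^4 - 16.2181*j^3 - 6.7193*j^2 + 13.191*j - 0.8496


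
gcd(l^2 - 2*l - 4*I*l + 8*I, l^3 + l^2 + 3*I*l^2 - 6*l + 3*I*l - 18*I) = l - 2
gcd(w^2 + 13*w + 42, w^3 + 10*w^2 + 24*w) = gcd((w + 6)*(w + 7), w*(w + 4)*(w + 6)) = w + 6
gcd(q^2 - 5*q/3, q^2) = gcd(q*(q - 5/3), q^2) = q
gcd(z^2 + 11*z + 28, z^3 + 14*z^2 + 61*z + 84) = z^2 + 11*z + 28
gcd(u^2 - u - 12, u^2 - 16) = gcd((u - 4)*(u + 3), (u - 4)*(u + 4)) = u - 4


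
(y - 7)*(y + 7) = y^2 - 49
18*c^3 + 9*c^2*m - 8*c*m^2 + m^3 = (-6*c + m)*(-3*c + m)*(c + m)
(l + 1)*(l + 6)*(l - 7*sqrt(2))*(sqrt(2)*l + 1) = sqrt(2)*l^4 - 13*l^3 + 7*sqrt(2)*l^3 - 91*l^2 - sqrt(2)*l^2 - 78*l - 49*sqrt(2)*l - 42*sqrt(2)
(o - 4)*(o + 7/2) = o^2 - o/2 - 14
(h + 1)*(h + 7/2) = h^2 + 9*h/2 + 7/2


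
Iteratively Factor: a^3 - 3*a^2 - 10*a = (a)*(a^2 - 3*a - 10) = a*(a + 2)*(a - 5)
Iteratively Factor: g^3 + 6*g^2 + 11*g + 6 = (g + 1)*(g^2 + 5*g + 6) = (g + 1)*(g + 3)*(g + 2)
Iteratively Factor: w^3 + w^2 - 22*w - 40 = (w - 5)*(w^2 + 6*w + 8) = (w - 5)*(w + 4)*(w + 2)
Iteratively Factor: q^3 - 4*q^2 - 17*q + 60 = (q - 3)*(q^2 - q - 20) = (q - 3)*(q + 4)*(q - 5)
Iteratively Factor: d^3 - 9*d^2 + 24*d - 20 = (d - 5)*(d^2 - 4*d + 4) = (d - 5)*(d - 2)*(d - 2)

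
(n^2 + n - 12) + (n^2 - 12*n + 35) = 2*n^2 - 11*n + 23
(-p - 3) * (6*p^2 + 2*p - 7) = -6*p^3 - 20*p^2 + p + 21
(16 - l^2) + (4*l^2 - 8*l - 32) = 3*l^2 - 8*l - 16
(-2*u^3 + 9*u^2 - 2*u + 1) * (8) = -16*u^3 + 72*u^2 - 16*u + 8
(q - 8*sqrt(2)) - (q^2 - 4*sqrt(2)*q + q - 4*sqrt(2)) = -q^2 + 4*sqrt(2)*q - 4*sqrt(2)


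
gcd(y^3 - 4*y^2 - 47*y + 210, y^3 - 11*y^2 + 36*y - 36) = y - 6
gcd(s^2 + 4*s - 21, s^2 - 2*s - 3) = s - 3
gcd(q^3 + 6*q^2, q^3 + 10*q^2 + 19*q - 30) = q + 6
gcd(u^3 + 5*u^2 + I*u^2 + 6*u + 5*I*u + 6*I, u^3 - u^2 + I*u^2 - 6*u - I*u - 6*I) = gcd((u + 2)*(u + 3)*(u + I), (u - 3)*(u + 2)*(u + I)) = u^2 + u*(2 + I) + 2*I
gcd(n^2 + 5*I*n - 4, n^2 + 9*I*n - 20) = n + 4*I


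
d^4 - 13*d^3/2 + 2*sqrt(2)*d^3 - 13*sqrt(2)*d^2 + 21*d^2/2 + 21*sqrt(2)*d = d*(d - 7/2)*(d - 3)*(d + 2*sqrt(2))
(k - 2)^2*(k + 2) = k^3 - 2*k^2 - 4*k + 8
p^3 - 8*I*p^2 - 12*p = p*(p - 6*I)*(p - 2*I)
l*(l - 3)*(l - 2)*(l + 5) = l^4 - 19*l^2 + 30*l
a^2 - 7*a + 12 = (a - 4)*(a - 3)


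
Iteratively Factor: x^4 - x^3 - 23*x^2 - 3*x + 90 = (x + 3)*(x^3 - 4*x^2 - 11*x + 30) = (x - 5)*(x + 3)*(x^2 + x - 6) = (x - 5)*(x - 2)*(x + 3)*(x + 3)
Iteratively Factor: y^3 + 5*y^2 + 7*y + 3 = (y + 3)*(y^2 + 2*y + 1) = (y + 1)*(y + 3)*(y + 1)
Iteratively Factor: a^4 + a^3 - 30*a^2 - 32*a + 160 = (a + 4)*(a^3 - 3*a^2 - 18*a + 40) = (a + 4)^2*(a^2 - 7*a + 10) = (a - 2)*(a + 4)^2*(a - 5)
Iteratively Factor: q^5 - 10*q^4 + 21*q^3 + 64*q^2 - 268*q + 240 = (q - 2)*(q^4 - 8*q^3 + 5*q^2 + 74*q - 120) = (q - 4)*(q - 2)*(q^3 - 4*q^2 - 11*q + 30) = (q - 4)*(q - 2)*(q + 3)*(q^2 - 7*q + 10) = (q - 4)*(q - 2)^2*(q + 3)*(q - 5)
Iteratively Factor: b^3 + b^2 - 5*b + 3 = (b + 3)*(b^2 - 2*b + 1) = (b - 1)*(b + 3)*(b - 1)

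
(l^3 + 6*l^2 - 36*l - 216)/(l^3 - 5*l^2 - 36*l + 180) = (l + 6)/(l - 5)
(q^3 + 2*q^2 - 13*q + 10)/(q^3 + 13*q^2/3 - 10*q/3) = 3*(q^2 - 3*q + 2)/(q*(3*q - 2))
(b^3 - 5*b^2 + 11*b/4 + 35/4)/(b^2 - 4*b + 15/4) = (2*b^2 - 5*b - 7)/(2*b - 3)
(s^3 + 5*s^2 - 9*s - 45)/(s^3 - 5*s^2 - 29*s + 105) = (s + 3)/(s - 7)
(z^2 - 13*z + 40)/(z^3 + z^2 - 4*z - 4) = (z^2 - 13*z + 40)/(z^3 + z^2 - 4*z - 4)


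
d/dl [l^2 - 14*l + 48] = 2*l - 14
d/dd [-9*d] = -9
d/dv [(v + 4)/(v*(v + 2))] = (-v^2 - 8*v - 8)/(v^2*(v^2 + 4*v + 4))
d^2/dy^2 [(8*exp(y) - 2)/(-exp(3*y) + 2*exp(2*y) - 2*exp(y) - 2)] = (-32*exp(6*y) + 66*exp(5*y) - 12*exp(4*y) + 216*exp(3*y) - 252*exp(2*y) + 72*exp(y) - 40)*exp(y)/(exp(9*y) - 6*exp(8*y) + 18*exp(7*y) - 26*exp(6*y) + 12*exp(5*y) + 24*exp(4*y) - 28*exp(3*y) + 24*exp(y) + 8)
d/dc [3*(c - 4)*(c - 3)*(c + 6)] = 9*c^2 - 6*c - 90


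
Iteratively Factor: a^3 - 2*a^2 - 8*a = (a)*(a^2 - 2*a - 8) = a*(a + 2)*(a - 4)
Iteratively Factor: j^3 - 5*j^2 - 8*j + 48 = (j - 4)*(j^2 - j - 12) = (j - 4)^2*(j + 3)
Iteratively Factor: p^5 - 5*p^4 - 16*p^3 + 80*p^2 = (p - 5)*(p^4 - 16*p^2) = (p - 5)*(p + 4)*(p^3 - 4*p^2) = (p - 5)*(p - 4)*(p + 4)*(p^2) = p*(p - 5)*(p - 4)*(p + 4)*(p)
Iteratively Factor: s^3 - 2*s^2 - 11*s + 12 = (s + 3)*(s^2 - 5*s + 4) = (s - 4)*(s + 3)*(s - 1)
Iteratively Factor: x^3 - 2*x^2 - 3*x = (x + 1)*(x^2 - 3*x) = x*(x + 1)*(x - 3)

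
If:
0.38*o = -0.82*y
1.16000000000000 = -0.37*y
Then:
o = 6.77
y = -3.14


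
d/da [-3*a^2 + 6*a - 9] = 6 - 6*a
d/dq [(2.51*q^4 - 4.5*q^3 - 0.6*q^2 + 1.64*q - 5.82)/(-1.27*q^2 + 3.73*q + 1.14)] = (-6.3754*q^5 + 33.8019*q^4 - 22.1244*q^3 - 15.5452*q^2 - 16.1508*q + 23.5782)/(1.6129*q^4 - 9.4742*q^3 + 11.0173*q^2 + 8.5044*q + 1.2996)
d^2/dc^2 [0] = 0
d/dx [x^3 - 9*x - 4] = 3*x^2 - 9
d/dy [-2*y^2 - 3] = -4*y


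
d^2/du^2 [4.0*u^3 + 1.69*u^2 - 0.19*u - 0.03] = 24.0*u + 3.38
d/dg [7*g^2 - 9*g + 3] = 14*g - 9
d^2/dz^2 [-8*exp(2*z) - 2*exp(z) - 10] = (-32*exp(z) - 2)*exp(z)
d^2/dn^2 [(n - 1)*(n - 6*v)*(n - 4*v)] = 6*n - 20*v - 2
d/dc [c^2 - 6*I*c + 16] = 2*c - 6*I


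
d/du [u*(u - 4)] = 2*u - 4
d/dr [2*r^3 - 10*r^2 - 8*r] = 6*r^2 - 20*r - 8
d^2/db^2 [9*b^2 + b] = 18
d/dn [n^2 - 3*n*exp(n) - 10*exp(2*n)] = -3*n*exp(n) + 2*n - 20*exp(2*n) - 3*exp(n)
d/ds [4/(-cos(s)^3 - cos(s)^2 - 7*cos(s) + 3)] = 4*(3*sin(s)^2 - 2*cos(s) - 10)*sin(s)/(cos(s)^3 + cos(s)^2 + 7*cos(s) - 3)^2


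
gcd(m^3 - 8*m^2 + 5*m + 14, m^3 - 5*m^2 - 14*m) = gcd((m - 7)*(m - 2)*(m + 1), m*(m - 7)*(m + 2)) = m - 7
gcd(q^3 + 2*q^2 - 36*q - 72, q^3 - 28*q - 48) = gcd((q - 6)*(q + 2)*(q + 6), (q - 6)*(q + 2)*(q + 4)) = q^2 - 4*q - 12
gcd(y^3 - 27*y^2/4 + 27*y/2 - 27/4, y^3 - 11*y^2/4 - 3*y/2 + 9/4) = y^2 - 15*y/4 + 9/4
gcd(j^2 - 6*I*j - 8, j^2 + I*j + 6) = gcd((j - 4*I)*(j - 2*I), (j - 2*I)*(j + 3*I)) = j - 2*I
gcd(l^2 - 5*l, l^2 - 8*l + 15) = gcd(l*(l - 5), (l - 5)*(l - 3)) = l - 5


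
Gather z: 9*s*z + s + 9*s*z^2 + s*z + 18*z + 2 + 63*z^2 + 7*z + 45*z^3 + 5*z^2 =s + 45*z^3 + z^2*(9*s + 68) + z*(10*s + 25) + 2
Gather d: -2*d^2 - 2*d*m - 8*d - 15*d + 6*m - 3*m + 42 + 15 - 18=-2*d^2 + d*(-2*m - 23) + 3*m + 39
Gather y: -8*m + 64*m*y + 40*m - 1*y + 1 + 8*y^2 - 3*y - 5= 32*m + 8*y^2 + y*(64*m - 4) - 4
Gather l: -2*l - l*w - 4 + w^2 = l*(-w - 2) + w^2 - 4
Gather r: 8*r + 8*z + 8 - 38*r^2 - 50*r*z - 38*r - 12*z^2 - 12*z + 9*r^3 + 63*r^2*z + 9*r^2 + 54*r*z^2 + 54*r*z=9*r^3 + r^2*(63*z - 29) + r*(54*z^2 + 4*z - 30) - 12*z^2 - 4*z + 8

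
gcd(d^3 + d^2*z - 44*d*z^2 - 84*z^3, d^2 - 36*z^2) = d + 6*z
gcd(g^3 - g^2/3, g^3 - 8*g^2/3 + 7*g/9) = g^2 - g/3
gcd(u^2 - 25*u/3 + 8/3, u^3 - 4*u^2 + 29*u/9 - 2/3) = u - 1/3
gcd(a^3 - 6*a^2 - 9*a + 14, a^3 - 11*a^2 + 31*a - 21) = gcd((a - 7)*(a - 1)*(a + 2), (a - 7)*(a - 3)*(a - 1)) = a^2 - 8*a + 7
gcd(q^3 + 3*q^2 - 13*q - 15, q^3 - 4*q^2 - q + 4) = q + 1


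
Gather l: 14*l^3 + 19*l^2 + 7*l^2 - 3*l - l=14*l^3 + 26*l^2 - 4*l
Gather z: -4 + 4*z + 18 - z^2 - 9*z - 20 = -z^2 - 5*z - 6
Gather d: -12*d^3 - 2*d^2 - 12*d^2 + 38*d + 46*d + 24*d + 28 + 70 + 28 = -12*d^3 - 14*d^2 + 108*d + 126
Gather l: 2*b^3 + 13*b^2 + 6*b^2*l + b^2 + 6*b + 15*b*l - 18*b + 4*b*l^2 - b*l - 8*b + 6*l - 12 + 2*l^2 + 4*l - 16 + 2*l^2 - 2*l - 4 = 2*b^3 + 14*b^2 - 20*b + l^2*(4*b + 4) + l*(6*b^2 + 14*b + 8) - 32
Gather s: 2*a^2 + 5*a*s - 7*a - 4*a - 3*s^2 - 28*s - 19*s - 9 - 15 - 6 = 2*a^2 - 11*a - 3*s^2 + s*(5*a - 47) - 30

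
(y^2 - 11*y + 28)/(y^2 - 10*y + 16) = (y^2 - 11*y + 28)/(y^2 - 10*y + 16)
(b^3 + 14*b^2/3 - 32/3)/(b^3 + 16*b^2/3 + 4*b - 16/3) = (3*b - 4)/(3*b - 2)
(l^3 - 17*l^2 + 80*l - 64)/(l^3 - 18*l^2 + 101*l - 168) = (l^2 - 9*l + 8)/(l^2 - 10*l + 21)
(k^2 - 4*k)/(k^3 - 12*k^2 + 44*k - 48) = k/(k^2 - 8*k + 12)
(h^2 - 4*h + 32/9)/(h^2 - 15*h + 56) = (h^2 - 4*h + 32/9)/(h^2 - 15*h + 56)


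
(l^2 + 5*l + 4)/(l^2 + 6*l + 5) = (l + 4)/(l + 5)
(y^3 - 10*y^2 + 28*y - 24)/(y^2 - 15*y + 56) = (y^3 - 10*y^2 + 28*y - 24)/(y^2 - 15*y + 56)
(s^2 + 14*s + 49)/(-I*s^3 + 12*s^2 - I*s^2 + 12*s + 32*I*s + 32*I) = I*(s^2 + 14*s + 49)/(s^3 + s^2*(1 + 12*I) + 4*s*(-8 + 3*I) - 32)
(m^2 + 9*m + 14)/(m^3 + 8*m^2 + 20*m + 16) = (m + 7)/(m^2 + 6*m + 8)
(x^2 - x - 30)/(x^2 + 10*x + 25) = (x - 6)/(x + 5)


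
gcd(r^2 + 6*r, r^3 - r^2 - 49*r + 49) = 1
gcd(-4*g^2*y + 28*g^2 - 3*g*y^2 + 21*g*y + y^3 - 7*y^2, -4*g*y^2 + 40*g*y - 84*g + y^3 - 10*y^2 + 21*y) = -4*g*y + 28*g + y^2 - 7*y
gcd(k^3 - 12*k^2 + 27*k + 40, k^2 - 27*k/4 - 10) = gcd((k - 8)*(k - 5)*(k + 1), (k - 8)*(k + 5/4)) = k - 8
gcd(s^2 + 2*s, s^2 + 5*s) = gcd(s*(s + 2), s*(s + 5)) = s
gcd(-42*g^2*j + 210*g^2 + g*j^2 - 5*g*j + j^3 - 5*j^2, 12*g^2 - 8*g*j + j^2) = 6*g - j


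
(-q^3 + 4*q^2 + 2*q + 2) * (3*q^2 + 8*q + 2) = -3*q^5 + 4*q^4 + 36*q^3 + 30*q^2 + 20*q + 4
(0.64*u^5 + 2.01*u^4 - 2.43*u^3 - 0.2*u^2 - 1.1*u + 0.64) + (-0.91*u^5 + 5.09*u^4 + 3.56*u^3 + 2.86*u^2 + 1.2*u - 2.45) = -0.27*u^5 + 7.1*u^4 + 1.13*u^3 + 2.66*u^2 + 0.0999999999999999*u - 1.81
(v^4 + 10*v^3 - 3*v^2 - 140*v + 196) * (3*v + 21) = 3*v^5 + 51*v^4 + 201*v^3 - 483*v^2 - 2352*v + 4116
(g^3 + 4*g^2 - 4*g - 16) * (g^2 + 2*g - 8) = g^5 + 6*g^4 - 4*g^3 - 56*g^2 + 128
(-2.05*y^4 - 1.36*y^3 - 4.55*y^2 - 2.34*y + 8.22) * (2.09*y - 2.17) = -4.2845*y^5 + 1.6061*y^4 - 6.5583*y^3 + 4.9829*y^2 + 22.2576*y - 17.8374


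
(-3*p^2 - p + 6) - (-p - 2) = 8 - 3*p^2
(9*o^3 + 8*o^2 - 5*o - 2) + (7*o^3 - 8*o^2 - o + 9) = 16*o^3 - 6*o + 7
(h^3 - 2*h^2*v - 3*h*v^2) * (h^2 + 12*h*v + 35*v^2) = h^5 + 10*h^4*v + 8*h^3*v^2 - 106*h^2*v^3 - 105*h*v^4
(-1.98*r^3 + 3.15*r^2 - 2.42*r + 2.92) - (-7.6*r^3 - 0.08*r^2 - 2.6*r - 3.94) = 5.62*r^3 + 3.23*r^2 + 0.18*r + 6.86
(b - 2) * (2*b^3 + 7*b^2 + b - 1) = 2*b^4 + 3*b^3 - 13*b^2 - 3*b + 2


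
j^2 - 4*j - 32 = (j - 8)*(j + 4)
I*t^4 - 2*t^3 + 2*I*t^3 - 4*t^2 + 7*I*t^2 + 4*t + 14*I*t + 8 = (t + 2)*(t - I)*(t + 4*I)*(I*t + 1)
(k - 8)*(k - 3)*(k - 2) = k^3 - 13*k^2 + 46*k - 48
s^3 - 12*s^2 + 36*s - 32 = (s - 8)*(s - 2)^2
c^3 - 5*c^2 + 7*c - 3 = (c - 3)*(c - 1)^2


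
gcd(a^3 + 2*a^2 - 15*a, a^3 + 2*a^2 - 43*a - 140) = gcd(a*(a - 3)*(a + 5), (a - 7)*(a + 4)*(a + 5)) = a + 5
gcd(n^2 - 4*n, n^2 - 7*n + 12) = n - 4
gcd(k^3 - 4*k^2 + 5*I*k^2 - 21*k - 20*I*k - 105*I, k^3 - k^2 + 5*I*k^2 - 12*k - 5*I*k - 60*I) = k^2 + k*(3 + 5*I) + 15*I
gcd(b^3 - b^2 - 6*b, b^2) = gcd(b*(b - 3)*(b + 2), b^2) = b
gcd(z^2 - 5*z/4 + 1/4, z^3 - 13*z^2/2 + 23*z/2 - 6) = z - 1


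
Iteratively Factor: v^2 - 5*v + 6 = (v - 2)*(v - 3)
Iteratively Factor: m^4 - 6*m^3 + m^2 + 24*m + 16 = (m + 1)*(m^3 - 7*m^2 + 8*m + 16) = (m - 4)*(m + 1)*(m^2 - 3*m - 4) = (m - 4)*(m + 1)^2*(m - 4)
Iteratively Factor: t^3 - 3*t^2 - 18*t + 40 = (t - 5)*(t^2 + 2*t - 8) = (t - 5)*(t - 2)*(t + 4)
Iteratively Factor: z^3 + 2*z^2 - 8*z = (z - 2)*(z^2 + 4*z) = (z - 2)*(z + 4)*(z)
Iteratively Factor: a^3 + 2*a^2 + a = (a + 1)*(a^2 + a) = (a + 1)^2*(a)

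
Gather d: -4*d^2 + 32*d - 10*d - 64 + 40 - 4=-4*d^2 + 22*d - 28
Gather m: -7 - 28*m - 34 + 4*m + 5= -24*m - 36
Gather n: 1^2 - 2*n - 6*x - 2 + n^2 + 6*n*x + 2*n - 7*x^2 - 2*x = n^2 + 6*n*x - 7*x^2 - 8*x - 1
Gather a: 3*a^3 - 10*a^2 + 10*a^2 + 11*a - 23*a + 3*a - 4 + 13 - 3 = 3*a^3 - 9*a + 6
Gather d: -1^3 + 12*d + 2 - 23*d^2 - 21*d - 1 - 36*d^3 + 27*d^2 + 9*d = -36*d^3 + 4*d^2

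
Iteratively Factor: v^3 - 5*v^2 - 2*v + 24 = (v + 2)*(v^2 - 7*v + 12) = (v - 4)*(v + 2)*(v - 3)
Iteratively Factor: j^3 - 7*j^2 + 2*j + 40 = (j - 5)*(j^2 - 2*j - 8) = (j - 5)*(j - 4)*(j + 2)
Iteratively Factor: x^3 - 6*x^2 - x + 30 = (x - 3)*(x^2 - 3*x - 10) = (x - 5)*(x - 3)*(x + 2)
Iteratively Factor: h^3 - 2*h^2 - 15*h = (h + 3)*(h^2 - 5*h) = (h - 5)*(h + 3)*(h)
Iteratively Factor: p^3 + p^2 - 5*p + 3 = (p - 1)*(p^2 + 2*p - 3) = (p - 1)*(p + 3)*(p - 1)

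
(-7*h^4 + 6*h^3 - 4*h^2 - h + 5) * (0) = 0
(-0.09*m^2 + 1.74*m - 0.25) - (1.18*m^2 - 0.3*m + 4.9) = -1.27*m^2 + 2.04*m - 5.15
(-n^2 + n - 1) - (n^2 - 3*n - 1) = -2*n^2 + 4*n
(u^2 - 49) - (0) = u^2 - 49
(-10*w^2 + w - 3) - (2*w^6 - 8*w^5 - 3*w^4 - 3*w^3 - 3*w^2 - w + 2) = -2*w^6 + 8*w^5 + 3*w^4 + 3*w^3 - 7*w^2 + 2*w - 5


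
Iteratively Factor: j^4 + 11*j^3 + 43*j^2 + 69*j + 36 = (j + 4)*(j^3 + 7*j^2 + 15*j + 9) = (j + 3)*(j + 4)*(j^2 + 4*j + 3) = (j + 3)^2*(j + 4)*(j + 1)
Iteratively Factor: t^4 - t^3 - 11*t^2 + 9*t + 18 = (t - 2)*(t^3 + t^2 - 9*t - 9) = (t - 2)*(t + 1)*(t^2 - 9) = (t - 2)*(t + 1)*(t + 3)*(t - 3)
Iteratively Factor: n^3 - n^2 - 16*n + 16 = (n + 4)*(n^2 - 5*n + 4) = (n - 1)*(n + 4)*(n - 4)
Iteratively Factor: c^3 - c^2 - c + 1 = (c - 1)*(c^2 - 1) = (c - 1)*(c + 1)*(c - 1)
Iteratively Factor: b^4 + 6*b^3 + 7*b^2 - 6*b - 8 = (b - 1)*(b^3 + 7*b^2 + 14*b + 8) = (b - 1)*(b + 4)*(b^2 + 3*b + 2) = (b - 1)*(b + 1)*(b + 4)*(b + 2)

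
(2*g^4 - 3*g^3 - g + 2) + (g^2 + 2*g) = 2*g^4 - 3*g^3 + g^2 + g + 2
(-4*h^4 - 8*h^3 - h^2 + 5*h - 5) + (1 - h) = -4*h^4 - 8*h^3 - h^2 + 4*h - 4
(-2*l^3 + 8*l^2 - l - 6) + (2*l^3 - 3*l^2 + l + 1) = 5*l^2 - 5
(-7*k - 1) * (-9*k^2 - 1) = 63*k^3 + 9*k^2 + 7*k + 1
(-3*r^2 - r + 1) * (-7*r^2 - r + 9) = 21*r^4 + 10*r^3 - 33*r^2 - 10*r + 9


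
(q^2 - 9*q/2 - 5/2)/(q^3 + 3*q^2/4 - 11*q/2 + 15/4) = 2*(2*q^2 - 9*q - 5)/(4*q^3 + 3*q^2 - 22*q + 15)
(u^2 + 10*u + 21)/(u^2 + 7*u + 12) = (u + 7)/(u + 4)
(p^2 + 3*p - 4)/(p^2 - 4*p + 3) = (p + 4)/(p - 3)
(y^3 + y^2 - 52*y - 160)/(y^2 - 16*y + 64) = (y^2 + 9*y + 20)/(y - 8)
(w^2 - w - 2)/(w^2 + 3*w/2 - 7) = 2*(w + 1)/(2*w + 7)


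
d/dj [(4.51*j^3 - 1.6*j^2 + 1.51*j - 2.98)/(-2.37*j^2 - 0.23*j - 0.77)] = (-10.6887*j^4 - 2.0746*j^3 - 6.4714*j^2 - 11.6612*j - 1.8481)/(5.6169*j^4 + 1.0902*j^3 + 3.7027*j^2 + 0.3542*j + 0.5929)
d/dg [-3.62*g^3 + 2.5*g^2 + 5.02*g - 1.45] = -10.86*g^2 + 5.0*g + 5.02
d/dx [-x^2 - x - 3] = -2*x - 1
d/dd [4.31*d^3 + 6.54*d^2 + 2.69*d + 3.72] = 12.93*d^2 + 13.08*d + 2.69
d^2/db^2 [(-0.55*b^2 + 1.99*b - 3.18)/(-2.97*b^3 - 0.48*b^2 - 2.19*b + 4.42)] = (9.70299*b^6 - 105.321546*b^5 + 298.11969*b^4 + 197.42931*b^3 - 177.982956*b^2 + 245.195784*b + 26.961008)/(26.198073*b^9 + 12.702096*b^8 + 60.006177*b^7 - 98.122158*b^6 + 6.440067*b^5 - 168.642756*b^4 + 156.694959*b^3 - 35.46387*b^2 + 128.354148*b - 86.350888)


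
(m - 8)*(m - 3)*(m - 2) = m^3 - 13*m^2 + 46*m - 48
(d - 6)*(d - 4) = d^2 - 10*d + 24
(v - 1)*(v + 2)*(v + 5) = v^3 + 6*v^2 + 3*v - 10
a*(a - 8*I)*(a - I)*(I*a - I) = I*a^4 + 9*a^3 - I*a^3 - 9*a^2 - 8*I*a^2 + 8*I*a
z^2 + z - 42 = (z - 6)*(z + 7)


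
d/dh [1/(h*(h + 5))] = (-2*h - 5)/(h^2*(h^2 + 10*h + 25))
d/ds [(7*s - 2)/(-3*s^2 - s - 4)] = (-21*s^2 - 7*s + (6*s + 1)*(7*s - 2) - 28)/(3*s^2 + s + 4)^2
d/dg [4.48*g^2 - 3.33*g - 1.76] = 8.96*g - 3.33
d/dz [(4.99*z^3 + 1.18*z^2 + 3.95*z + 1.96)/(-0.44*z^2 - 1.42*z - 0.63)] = (-2.1956*z^4 - 14.1716*z^3 - 9.3687*z^2 + 0.238*z + 0.2947)/(0.1936*z^4 + 1.2496*z^3 + 2.5708*z^2 + 1.7892*z + 0.3969)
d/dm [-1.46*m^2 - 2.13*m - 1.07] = -2.92*m - 2.13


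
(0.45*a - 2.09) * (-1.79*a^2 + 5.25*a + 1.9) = -0.8055*a^3 + 6.1036*a^2 - 10.1175*a - 3.971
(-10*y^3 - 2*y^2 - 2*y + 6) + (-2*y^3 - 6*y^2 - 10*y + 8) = -12*y^3 - 8*y^2 - 12*y + 14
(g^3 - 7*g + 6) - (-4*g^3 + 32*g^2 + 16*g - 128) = 5*g^3 - 32*g^2 - 23*g + 134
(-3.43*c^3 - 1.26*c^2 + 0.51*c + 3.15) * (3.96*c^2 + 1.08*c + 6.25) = -13.5828*c^5 - 8.694*c^4 - 20.7787*c^3 + 5.1498*c^2 + 6.5895*c + 19.6875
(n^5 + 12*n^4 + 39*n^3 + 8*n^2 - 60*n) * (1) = n^5 + 12*n^4 + 39*n^3 + 8*n^2 - 60*n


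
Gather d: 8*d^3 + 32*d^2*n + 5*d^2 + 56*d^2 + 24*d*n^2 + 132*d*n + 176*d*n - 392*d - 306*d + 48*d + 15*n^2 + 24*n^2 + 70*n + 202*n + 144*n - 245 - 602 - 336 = 8*d^3 + d^2*(32*n + 61) + d*(24*n^2 + 308*n - 650) + 39*n^2 + 416*n - 1183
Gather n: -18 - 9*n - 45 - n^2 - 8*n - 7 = -n^2 - 17*n - 70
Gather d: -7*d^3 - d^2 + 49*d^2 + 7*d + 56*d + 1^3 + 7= -7*d^3 + 48*d^2 + 63*d + 8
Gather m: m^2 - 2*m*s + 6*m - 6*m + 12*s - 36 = m^2 - 2*m*s + 12*s - 36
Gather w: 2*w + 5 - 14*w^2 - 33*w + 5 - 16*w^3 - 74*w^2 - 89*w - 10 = -16*w^3 - 88*w^2 - 120*w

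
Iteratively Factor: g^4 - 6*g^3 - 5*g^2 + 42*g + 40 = (g + 2)*(g^3 - 8*g^2 + 11*g + 20) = (g - 5)*(g + 2)*(g^2 - 3*g - 4) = (g - 5)*(g + 1)*(g + 2)*(g - 4)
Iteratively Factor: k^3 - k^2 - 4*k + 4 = (k - 1)*(k^2 - 4) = (k - 2)*(k - 1)*(k + 2)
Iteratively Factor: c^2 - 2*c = (c - 2)*(c)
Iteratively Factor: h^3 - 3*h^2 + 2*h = (h - 2)*(h^2 - h) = (h - 2)*(h - 1)*(h)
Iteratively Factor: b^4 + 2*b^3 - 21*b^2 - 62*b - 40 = (b + 4)*(b^3 - 2*b^2 - 13*b - 10) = (b - 5)*(b + 4)*(b^2 + 3*b + 2) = (b - 5)*(b + 2)*(b + 4)*(b + 1)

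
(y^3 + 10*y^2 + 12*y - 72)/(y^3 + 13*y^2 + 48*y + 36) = (y - 2)/(y + 1)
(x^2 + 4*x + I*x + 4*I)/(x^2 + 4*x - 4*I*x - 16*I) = (x + I)/(x - 4*I)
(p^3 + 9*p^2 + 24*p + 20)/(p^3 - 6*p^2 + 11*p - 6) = (p^3 + 9*p^2 + 24*p + 20)/(p^3 - 6*p^2 + 11*p - 6)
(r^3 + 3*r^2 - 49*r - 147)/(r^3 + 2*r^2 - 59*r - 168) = (r - 7)/(r - 8)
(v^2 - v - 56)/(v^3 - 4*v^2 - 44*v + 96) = (v + 7)/(v^2 + 4*v - 12)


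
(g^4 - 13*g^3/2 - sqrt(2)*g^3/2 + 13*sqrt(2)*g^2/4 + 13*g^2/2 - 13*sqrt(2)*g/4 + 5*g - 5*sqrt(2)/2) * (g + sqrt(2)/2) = g^5 - 13*g^4/2 + 6*g^3 + 33*g^2/4 - 13*g/4 - 5/2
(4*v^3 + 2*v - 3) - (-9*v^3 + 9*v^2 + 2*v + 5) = 13*v^3 - 9*v^2 - 8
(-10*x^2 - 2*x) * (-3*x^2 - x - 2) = 30*x^4 + 16*x^3 + 22*x^2 + 4*x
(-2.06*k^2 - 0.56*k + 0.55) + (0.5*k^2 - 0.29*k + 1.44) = -1.56*k^2 - 0.85*k + 1.99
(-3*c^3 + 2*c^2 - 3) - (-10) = -3*c^3 + 2*c^2 + 7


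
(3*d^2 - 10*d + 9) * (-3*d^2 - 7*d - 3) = -9*d^4 + 9*d^3 + 34*d^2 - 33*d - 27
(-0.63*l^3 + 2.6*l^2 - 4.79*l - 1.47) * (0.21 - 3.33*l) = 2.0979*l^4 - 8.7903*l^3 + 16.4967*l^2 + 3.8892*l - 0.3087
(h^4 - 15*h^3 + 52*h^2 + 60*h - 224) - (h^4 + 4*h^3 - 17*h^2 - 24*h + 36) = -19*h^3 + 69*h^2 + 84*h - 260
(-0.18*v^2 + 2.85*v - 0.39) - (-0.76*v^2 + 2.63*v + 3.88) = 0.58*v^2 + 0.22*v - 4.27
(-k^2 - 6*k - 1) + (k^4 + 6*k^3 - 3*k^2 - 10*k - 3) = k^4 + 6*k^3 - 4*k^2 - 16*k - 4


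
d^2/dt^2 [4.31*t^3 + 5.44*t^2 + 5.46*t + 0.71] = 25.86*t + 10.88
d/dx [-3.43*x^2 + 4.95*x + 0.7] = 4.95 - 6.86*x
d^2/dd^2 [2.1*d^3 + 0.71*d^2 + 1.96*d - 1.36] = 12.6*d + 1.42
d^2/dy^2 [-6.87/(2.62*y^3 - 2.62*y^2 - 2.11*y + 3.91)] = ((107.9964*y - 35.9988)*(2.62*y^3 - 2.62*y^2 - 2.11*y + 3.91) - 6.87*(-15.72*y^2 + 10.48*y + 4.22)*(-7.86*y^2 + 5.24*y + 2.11))/(2.62*y^3 - 2.62*y^2 - 2.11*y + 3.91)^3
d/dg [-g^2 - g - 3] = -2*g - 1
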